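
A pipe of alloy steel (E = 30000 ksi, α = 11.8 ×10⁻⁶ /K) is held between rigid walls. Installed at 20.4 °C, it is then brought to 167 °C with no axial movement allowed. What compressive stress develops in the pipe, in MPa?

E = 30000 ksi = 206.8 GPa.
ΔT = 146.6 K. Constrained thermal stress σ = E·α·ΔT = 206.8×10³ MPa × 11.8×10⁻⁶ × 146.6 = 358 MPa (compressive).

358 MPa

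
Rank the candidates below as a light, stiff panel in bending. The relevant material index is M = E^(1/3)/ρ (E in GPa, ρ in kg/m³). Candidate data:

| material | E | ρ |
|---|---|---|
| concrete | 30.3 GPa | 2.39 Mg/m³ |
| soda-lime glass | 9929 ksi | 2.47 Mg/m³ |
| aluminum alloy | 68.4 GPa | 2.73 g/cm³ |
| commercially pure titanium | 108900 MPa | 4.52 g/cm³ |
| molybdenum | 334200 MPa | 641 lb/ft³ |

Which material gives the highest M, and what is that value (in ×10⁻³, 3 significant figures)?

soda-lime glass, M = 1.66×10⁻³

Normalizing units and computing the index:
  concrete: E = 30.30 GPa, ρ = 2390 kg/m³
  soda-lime glass: E = 68.46 GPa, ρ = 2470 kg/m³
  aluminum alloy: E = 68.40 GPa, ρ = 2730 kg/m³
  commercially pure titanium: E = 108.9 GPa, ρ = 4520 kg/m³
  molybdenum: E = 334.2 GPa, ρ = 10270 kg/m³
  soda-lime glass: M = 1.66×10⁻³
  aluminum alloy: M = 1.50×10⁻³
  concrete: M = 1.30×10⁻³
  commercially pure titanium: M = 1.06×10⁻³
  molybdenum: M = 0.676×10⁻³
Soda-lime glass has the largest M.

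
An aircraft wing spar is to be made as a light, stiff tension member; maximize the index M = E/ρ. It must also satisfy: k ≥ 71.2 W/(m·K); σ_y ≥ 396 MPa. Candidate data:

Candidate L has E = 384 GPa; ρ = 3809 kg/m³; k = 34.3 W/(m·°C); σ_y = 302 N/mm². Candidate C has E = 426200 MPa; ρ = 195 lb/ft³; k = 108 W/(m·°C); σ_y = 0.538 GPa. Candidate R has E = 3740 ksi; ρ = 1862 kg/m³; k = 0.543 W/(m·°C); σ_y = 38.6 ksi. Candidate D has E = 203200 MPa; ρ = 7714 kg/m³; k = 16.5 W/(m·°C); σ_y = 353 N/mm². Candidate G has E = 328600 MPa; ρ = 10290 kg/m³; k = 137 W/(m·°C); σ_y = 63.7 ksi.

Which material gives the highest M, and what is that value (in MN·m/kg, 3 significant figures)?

candidate C, M = 136 MN·m/kg

Screen on constraints: k ≥ 71.2 W/(m·K); σ_y ≥ 396 MPa. Survivors: candidate C, candidate G.
Convert each candidate to consistent units, then evaluate M:
  candidate C: E = 426.2 GPa, ρ = 3124 kg/m³
  candidate G: E = 328.6 GPa, ρ = 10290 kg/m³
  candidate C: M = 136 MN·m/kg
  candidate G: M = 31.9 MN·m/kg
Highest index: candidate C.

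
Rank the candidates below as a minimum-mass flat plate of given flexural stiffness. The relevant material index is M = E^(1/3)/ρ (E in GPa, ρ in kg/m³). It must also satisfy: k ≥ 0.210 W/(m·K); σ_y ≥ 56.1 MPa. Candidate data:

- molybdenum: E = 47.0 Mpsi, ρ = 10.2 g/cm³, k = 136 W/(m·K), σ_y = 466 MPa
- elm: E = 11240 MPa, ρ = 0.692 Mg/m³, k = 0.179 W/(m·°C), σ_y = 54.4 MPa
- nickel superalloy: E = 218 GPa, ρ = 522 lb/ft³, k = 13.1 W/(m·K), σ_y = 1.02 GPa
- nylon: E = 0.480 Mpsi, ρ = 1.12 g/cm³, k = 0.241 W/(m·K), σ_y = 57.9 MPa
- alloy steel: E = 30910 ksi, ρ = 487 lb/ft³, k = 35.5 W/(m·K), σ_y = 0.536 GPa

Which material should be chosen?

Screen on constraints: k ≥ 0.210 W/(m·K); σ_y ≥ 56.1 MPa. Survivors: molybdenum, nickel superalloy, nylon, alloy steel.
In SI units:
  molybdenum: E = 324.1 GPa, ρ = 10200 kg/m³
  nickel superalloy: E = 218.0 GPa, ρ = 8362 kg/m³
  nylon: E = 3.309 GPa, ρ = 1120 kg/m³
  alloy steel: E = 213.1 GPa, ρ = 7801 kg/m³
  nylon: M = 1.33×10⁻³
  alloy steel: M = 0.766×10⁻³
  nickel superalloy: M = 0.720×10⁻³
  molybdenum: M = 0.673×10⁻³
The maximum is for nylon.

nylon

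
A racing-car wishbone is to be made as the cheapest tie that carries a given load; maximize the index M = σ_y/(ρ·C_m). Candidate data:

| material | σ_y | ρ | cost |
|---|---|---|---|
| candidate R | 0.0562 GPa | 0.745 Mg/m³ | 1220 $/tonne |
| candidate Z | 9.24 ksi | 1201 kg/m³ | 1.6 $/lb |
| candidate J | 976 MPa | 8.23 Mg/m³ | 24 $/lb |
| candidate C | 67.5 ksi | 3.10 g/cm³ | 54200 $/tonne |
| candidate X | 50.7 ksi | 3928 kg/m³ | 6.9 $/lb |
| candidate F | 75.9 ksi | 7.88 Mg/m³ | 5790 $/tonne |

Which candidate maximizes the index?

candidate R

Normalizing units and computing the index:
  candidate R: σ_y = 56.20 MPa, ρ = 745.0 kg/m³, cost = 1.220 $/kg
  candidate Z: σ_y = 63.71 MPa, ρ = 1201 kg/m³, cost = 3.527 $/kg
  candidate J: σ_y = 976.0 MPa, ρ = 8230 kg/m³, cost = 52.91 $/kg
  candidate C: σ_y = 465.4 MPa, ρ = 3100 kg/m³, cost = 54.20 $/kg
  candidate X: σ_y = 349.6 MPa, ρ = 3928 kg/m³, cost = 15.21 $/kg
  candidate F: σ_y = 523.3 MPa, ρ = 7880 kg/m³, cost = 5.790 $/kg
  candidate R: M = 61.8 kN·m per $
  candidate Z: M = 15.0 kN·m per $
  candidate F: M = 11.5 kN·m per $
  candidate X: M = 5.85 kN·m per $
  candidate C: M = 2.77 kN·m per $
  candidate J: M = 2.24 kN·m per $
Candidate R has the largest M.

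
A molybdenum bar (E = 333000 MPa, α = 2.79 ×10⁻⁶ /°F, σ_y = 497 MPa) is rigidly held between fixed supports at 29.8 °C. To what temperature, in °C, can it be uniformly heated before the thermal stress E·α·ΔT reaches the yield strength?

327 °C

E = 333000 MPa = 333.0 GPa.
α = 2.79×10⁻⁶/°F × 9/5 = 5.02×10⁻⁶/K.
E·α·ΔT = 497.0 MPa ⇒ ΔT = 497.0 / (333.0×10³ × 5.02×10⁻⁶) = 297.2 K.
T = 29.8 + 297.2 = 327.0 °C.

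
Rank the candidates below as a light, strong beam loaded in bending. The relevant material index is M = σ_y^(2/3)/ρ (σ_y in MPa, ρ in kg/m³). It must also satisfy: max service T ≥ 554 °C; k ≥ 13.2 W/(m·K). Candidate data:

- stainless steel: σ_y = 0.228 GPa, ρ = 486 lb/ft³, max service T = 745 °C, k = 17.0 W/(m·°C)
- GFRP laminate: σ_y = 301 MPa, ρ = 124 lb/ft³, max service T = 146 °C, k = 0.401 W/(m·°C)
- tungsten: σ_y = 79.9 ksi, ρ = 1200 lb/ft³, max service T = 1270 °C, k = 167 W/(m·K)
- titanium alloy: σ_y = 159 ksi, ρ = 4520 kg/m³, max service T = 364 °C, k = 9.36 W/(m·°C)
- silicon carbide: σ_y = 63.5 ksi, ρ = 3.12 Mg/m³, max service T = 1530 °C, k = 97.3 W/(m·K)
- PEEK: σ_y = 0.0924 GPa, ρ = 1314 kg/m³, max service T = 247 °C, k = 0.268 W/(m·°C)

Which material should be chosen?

silicon carbide

Screen on constraints: max service T ≥ 554 °C; k ≥ 13.2 W/(m·K). Survivors: stainless steel, tungsten, silicon carbide.
After converting to SI:
  stainless steel: σ_y = 228.0 MPa, ρ = 7785 kg/m³
  tungsten: σ_y = 550.9 MPa, ρ = 19220 kg/m³
  silicon carbide: σ_y = 437.8 MPa, ρ = 3120 kg/m³
  silicon carbide: M = 18.5×10⁻³
  stainless steel: M = 4.79×10⁻³
  tungsten: M = 3.50×10⁻³
Silicon carbide has the largest M.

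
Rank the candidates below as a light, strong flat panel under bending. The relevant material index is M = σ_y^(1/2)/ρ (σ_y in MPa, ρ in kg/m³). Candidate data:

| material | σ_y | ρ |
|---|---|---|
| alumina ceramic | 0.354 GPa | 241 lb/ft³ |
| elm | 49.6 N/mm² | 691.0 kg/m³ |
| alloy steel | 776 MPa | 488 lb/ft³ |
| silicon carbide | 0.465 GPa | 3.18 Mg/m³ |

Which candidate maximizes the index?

Putting every candidate on a common basis:
  alumina ceramic: σ_y = 354.0 MPa, ρ = 3860 kg/m³
  elm: σ_y = 49.60 MPa, ρ = 691.0 kg/m³
  alloy steel: σ_y = 776.0 MPa, ρ = 7817 kg/m³
  silicon carbide: σ_y = 465.0 MPa, ρ = 3180 kg/m³
  elm: M = 10.2×10⁻³
  silicon carbide: M = 6.78×10⁻³
  alumina ceramic: M = 4.87×10⁻³
  alloy steel: M = 3.56×10⁻³
The maximum is for elm.

elm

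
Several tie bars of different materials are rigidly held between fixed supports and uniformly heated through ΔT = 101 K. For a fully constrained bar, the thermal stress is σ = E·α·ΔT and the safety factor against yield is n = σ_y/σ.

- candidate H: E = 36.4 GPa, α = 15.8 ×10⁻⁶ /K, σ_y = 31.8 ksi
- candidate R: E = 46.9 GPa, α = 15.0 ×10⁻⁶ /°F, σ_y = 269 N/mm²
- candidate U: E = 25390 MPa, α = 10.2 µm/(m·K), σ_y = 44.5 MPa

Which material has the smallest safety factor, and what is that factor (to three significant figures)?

In consistent units (E in GPa, α in ×10⁻⁶/K, σ_y in MPa):
  candidate H: E = 36.40, α = 15.8, σ_y = 219.3 → σ = 58.1 MPa, n = 3.77
  candidate R: E = 46.90, α = 27.0, σ_y = 269.0 → σ = 128 MPa, n = 2.10
  candidate U: E = 25.39, α = 10.2, σ_y = 44.50 → σ = 26.2 MPa, n = 1.70
Smallest n: candidate U with n = 1.70.

candidate U, n = 1.70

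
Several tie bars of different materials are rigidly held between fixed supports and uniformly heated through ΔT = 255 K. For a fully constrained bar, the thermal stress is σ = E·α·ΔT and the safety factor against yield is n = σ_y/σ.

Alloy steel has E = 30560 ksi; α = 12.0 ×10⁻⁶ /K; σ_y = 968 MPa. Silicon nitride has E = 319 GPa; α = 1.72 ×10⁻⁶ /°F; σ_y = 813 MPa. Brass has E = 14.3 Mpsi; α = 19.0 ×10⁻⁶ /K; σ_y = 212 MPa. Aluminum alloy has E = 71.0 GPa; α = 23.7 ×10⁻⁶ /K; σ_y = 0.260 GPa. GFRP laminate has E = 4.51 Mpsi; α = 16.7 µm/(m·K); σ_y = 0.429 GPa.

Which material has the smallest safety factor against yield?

brass

Per material, after unit conversion:
  alloy steel: E = 210.7, α = 12.0, σ_y = 968.0 → σ = 645 MPa, n = 1.50
  silicon nitride: E = 319.0, α = 3.10, σ_y = 813.0 → σ = 252 MPa, n = 3.23
  brass: E = 98.60, α = 19.0, σ_y = 212.0 → σ = 478 MPa, n = 0.444
  aluminum alloy: E = 71.00, α = 23.7, σ_y = 260.0 → σ = 429 MPa, n = 0.606
  GFRP laminate: E = 31.10, α = 16.7, σ_y = 429.0 → σ = 132 MPa, n = 3.24
Smallest n: brass with n = 0.444.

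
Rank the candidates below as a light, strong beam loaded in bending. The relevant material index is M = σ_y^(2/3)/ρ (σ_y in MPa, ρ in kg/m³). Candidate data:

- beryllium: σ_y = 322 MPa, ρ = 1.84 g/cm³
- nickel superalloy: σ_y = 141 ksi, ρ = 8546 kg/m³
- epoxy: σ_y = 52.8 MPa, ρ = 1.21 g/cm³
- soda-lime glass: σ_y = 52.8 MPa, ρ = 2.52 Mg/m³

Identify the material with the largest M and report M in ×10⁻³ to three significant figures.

beryllium, M = 25.5×10⁻³

In SI units:
  beryllium: σ_y = 322.0 MPa, ρ = 1840 kg/m³
  nickel superalloy: σ_y = 972.2 MPa, ρ = 8546 kg/m³
  epoxy: σ_y = 52.80 MPa, ρ = 1210 kg/m³
  soda-lime glass: σ_y = 52.80 MPa, ρ = 2520 kg/m³
  beryllium: M = 25.5×10⁻³
  epoxy: M = 11.6×10⁻³
  nickel superalloy: M = 11.5×10⁻³
  soda-lime glass: M = 5.58×10⁻³
Highest index: beryllium.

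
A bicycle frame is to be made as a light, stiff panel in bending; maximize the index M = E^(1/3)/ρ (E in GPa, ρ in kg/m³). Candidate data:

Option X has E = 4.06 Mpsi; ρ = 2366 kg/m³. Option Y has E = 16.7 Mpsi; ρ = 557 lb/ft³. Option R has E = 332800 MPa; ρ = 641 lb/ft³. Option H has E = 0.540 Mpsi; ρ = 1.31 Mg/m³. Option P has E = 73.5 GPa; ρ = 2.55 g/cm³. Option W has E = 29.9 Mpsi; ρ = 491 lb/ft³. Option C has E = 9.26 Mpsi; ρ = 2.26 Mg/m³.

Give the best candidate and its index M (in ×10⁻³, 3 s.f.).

Convert each candidate to consistent units, then evaluate M:
  option X: E = 27.99 GPa, ρ = 2366 kg/m³
  option Y: E = 115.1 GPa, ρ = 8922 kg/m³
  option R: E = 332.8 GPa, ρ = 10270 kg/m³
  option H: E = 3.723 GPa, ρ = 1310 kg/m³
  option P: E = 73.50 GPa, ρ = 2550 kg/m³
  option W: E = 206.2 GPa, ρ = 7865 kg/m³
  option C: E = 63.85 GPa, ρ = 2260 kg/m³
  option C: M = 1.77×10⁻³
  option P: M = 1.64×10⁻³
  option X: M = 1.28×10⁻³
  option H: M = 1.18×10⁻³
  option W: M = 0.751×10⁻³
  option R: M = 0.675×10⁻³
  option Y: M = 0.545×10⁻³
Option C ranks first.

option C, M = 1.77×10⁻³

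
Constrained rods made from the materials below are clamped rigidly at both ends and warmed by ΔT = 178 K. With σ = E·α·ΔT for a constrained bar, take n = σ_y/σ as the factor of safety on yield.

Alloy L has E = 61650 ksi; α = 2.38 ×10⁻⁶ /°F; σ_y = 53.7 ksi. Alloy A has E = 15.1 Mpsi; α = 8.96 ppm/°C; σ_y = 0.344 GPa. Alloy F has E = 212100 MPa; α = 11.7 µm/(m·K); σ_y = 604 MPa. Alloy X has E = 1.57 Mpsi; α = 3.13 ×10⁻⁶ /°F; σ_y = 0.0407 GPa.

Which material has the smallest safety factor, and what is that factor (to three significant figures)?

Per material, after unit conversion:
  alloy L: E = 425.1, α = 4.28, σ_y = 370.2 → σ = 324 MPa, n = 1.14
  alloy A: E = 104.1, α = 8.96, σ_y = 344.0 → σ = 166 MPa, n = 2.07
  alloy F: E = 212.1, α = 11.7, σ_y = 604.0 → σ = 442 MPa, n = 1.37
  alloy X: E = 10.82, α = 5.63, σ_y = 40.70 → σ = 10.9 MPa, n = 3.75
Smallest n: alloy L with n = 1.14.

alloy L, n = 1.14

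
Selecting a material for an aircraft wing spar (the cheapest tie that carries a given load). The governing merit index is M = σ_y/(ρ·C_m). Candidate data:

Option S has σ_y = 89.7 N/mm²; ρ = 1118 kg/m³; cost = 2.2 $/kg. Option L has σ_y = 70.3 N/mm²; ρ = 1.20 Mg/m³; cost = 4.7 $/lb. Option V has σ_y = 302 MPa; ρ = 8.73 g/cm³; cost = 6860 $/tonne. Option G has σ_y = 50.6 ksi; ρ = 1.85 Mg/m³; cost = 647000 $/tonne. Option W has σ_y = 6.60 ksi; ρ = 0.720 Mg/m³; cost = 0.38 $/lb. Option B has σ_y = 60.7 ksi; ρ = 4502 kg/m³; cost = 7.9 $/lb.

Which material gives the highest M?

option W

In SI units:
  option S: σ_y = 89.70 MPa, ρ = 1118 kg/m³, cost = 2.200 $/kg
  option L: σ_y = 70.30 MPa, ρ = 1200 kg/m³, cost = 10.36 $/kg
  option V: σ_y = 302.0 MPa, ρ = 8730 kg/m³, cost = 6.860 $/kg
  option G: σ_y = 348.9 MPa, ρ = 1850 kg/m³, cost = 647.0 $/kg
  option W: σ_y = 45.51 MPa, ρ = 720.0 kg/m³, cost = 0.8377 $/kg
  option B: σ_y = 418.5 MPa, ρ = 4502 kg/m³, cost = 17.42 $/kg
  option W: M = 75.4 kN·m per $
  option S: M = 36.5 kN·m per $
  option L: M = 5.65 kN·m per $
  option B: M = 5.34 kN·m per $
  option V: M = 5.04 kN·m per $
  option G: M = 0.291 kN·m per $
Highest index: option W.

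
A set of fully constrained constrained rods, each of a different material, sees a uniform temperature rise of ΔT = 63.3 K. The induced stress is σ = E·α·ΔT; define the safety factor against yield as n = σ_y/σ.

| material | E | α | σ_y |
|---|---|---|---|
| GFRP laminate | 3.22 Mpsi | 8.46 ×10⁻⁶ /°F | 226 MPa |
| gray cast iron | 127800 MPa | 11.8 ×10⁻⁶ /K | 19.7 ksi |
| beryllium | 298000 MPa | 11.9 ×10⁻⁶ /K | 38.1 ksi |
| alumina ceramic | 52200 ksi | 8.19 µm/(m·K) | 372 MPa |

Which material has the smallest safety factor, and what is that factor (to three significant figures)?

Per material, after unit conversion:
  GFRP laminate: E = 22.20, α = 15.2, σ_y = 226.0 → σ = 21.4 MPa, n = 10.6
  gray cast iron: E = 127.8, α = 11.8, σ_y = 135.8 → σ = 95.5 MPa, n = 1.42
  beryllium: E = 298.0, α = 11.9, σ_y = 262.7 → σ = 224 MPa, n = 1.17
  alumina ceramic: E = 359.9, α = 8.19, σ_y = 372.0 → σ = 187 MPa, n = 1.99
Beryllium has the lowest safety factor, n = 1.17.

beryllium, n = 1.17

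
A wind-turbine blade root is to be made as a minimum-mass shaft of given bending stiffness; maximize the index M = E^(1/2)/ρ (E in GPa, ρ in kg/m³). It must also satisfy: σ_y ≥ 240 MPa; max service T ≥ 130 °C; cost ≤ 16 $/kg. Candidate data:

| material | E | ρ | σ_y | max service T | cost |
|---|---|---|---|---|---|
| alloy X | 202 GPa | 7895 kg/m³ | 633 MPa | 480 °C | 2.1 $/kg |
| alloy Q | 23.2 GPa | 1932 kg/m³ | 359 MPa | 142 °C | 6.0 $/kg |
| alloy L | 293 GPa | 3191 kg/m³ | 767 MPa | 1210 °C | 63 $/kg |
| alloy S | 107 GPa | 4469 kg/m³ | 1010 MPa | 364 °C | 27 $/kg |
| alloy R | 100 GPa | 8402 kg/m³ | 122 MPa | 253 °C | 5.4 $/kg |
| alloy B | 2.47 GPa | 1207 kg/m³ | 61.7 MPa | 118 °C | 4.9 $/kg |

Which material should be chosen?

alloy Q

Screen on constraints: σ_y ≥ 240 MPa; max service T ≥ 130 °C; cost ≤ 16 $/kg. Survivors: alloy X, alloy Q.
Per-candidate index values:
  alloy Q: M = 2.49×10⁻³
  alloy X: M = 1.80×10⁻³
Alloy Q ranks first.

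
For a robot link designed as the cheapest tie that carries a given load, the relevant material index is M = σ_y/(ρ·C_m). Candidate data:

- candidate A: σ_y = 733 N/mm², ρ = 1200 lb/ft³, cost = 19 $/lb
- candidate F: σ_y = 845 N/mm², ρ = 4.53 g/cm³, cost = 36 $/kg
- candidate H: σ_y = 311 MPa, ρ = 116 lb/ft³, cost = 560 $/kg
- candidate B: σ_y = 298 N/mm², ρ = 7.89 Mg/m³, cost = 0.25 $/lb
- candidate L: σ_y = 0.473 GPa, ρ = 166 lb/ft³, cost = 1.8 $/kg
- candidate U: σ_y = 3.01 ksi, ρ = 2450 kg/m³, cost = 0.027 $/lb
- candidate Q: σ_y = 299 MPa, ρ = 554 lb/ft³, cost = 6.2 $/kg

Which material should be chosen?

Normalizing units and computing the index:
  candidate A: σ_y = 733.0 MPa, ρ = 19220 kg/m³, cost = 41.89 $/kg
  candidate F: σ_y = 845.0 MPa, ρ = 4530 kg/m³, cost = 36.00 $/kg
  candidate H: σ_y = 311.0 MPa, ρ = 1858 kg/m³, cost = 560.0 $/kg
  candidate B: σ_y = 298.0 MPa, ρ = 7890 kg/m³, cost = 0.5511 $/kg
  candidate L: σ_y = 473.0 MPa, ρ = 2659 kg/m³, cost = 1.800 $/kg
  candidate U: σ_y = 20.75 MPa, ρ = 2450 kg/m³, cost = 0.05952 $/kg
  candidate Q: σ_y = 299.0 MPa, ρ = 8874 kg/m³, cost = 6.200 $/kg
  candidate U: M = 142 kN·m per $
  candidate L: M = 98.8 kN·m per $
  candidate B: M = 68.5 kN·m per $
  candidate Q: M = 5.43 kN·m per $
  candidate F: M = 5.18 kN·m per $
  candidate A: M = 0.910 kN·m per $
  candidate H: M = 0.299 kN·m per $
Candidate U ranks first.

candidate U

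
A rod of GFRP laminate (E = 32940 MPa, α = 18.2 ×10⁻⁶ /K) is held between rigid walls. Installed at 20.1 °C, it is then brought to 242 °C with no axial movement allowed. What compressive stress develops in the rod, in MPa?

133 MPa

E = 32940 MPa = 32.94 GPa.
ΔT = 221.9 K. Constrained thermal stress σ = E·α·ΔT = 32.94×10³ MPa × 18.2×10⁻⁶ × 221.9 = 133 MPa (compressive).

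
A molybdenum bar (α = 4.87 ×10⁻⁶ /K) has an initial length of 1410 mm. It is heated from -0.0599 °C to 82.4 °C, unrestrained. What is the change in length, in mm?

ΔT = 82.4 − (-0.0599) = 82.46 K.
ΔL = α·L₀·ΔT = 4.87×10⁻⁶ × 1410 mm × 82.46 K = 0.566 mm.

0.566 mm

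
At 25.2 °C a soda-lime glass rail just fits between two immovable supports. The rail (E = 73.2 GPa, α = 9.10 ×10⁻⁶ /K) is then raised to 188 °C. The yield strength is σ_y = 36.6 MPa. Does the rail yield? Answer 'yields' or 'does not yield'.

yields

ΔT = 162.8 K. Constrained thermal stress σ = E·α·ΔT = 73.20×10³ MPa × 9.10×10⁻⁶ × 162.8 = 108 MPa (compressive).
Compare to σ_y = 36.6 MPa: σ ≥ σ_y, so it yields.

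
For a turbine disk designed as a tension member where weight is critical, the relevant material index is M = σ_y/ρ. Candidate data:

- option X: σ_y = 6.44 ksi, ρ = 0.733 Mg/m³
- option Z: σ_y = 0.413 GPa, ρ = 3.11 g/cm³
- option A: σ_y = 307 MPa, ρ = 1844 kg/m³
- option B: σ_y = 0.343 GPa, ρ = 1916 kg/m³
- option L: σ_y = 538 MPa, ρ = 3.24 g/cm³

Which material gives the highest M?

In SI units:
  option X: σ_y = 44.40 MPa, ρ = 733.0 kg/m³
  option Z: σ_y = 413.0 MPa, ρ = 3110 kg/m³
  option A: σ_y = 307.0 MPa, ρ = 1844 kg/m³
  option B: σ_y = 343.0 MPa, ρ = 1916 kg/m³
  option L: σ_y = 538.0 MPa, ρ = 3240 kg/m³
  option B: M = 179 kN·m/kg
  option A: M = 166 kN·m/kg
  option L: M = 166 kN·m/kg
  option Z: M = 133 kN·m/kg
  option X: M = 60.6 kN·m/kg
Option B ranks first.

option B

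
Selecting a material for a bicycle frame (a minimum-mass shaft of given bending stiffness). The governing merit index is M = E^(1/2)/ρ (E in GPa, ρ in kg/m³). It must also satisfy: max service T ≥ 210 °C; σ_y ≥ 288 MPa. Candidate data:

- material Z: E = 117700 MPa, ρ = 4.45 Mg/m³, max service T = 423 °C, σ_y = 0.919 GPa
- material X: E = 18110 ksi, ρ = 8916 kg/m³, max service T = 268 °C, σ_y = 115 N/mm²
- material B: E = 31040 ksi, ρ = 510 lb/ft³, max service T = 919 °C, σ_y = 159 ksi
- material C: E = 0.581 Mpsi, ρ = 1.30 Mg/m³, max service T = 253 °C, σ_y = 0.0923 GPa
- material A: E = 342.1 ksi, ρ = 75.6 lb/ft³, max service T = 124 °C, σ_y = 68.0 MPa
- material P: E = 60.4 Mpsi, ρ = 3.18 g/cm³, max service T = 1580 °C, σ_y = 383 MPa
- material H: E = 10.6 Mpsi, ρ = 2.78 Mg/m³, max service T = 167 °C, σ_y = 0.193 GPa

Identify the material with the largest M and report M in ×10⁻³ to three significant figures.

Screen on constraints: max service T ≥ 210 °C; σ_y ≥ 288 MPa. Survivors: material Z, material B, material P.
After converting to SI:
  material Z: E = 117.7 GPa, ρ = 4450 kg/m³
  material B: E = 214.0 GPa, ρ = 8169 kg/m³
  material P: E = 416.4 GPa, ρ = 3180 kg/m³
  material P: M = 6.42×10⁻³
  material Z: M = 2.44×10⁻³
  material B: M = 1.79×10⁻³
Material P has the largest M.

material P, M = 6.42×10⁻³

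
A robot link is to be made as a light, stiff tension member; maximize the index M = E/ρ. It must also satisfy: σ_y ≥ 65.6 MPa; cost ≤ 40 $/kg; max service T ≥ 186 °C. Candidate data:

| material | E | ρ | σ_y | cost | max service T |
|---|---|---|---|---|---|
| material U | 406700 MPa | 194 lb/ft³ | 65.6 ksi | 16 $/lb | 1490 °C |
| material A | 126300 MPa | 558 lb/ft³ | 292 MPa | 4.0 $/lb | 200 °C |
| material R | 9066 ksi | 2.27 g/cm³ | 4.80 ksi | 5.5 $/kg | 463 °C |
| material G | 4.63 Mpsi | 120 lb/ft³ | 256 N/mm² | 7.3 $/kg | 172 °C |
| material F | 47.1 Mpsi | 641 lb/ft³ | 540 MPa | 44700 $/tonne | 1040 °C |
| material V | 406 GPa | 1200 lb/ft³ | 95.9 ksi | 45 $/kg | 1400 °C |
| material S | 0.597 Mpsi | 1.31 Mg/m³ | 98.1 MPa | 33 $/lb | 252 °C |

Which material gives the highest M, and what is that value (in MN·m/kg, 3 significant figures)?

Screen on constraints: σ_y ≥ 65.6 MPa; cost ≤ 40 $/kg; max service T ≥ 186 °C. Survivors: material U, material A.
Convert each candidate to consistent units, then evaluate M:
  material U: E = 406.7 GPa, ρ = 3108 kg/m³
  material A: E = 126.3 GPa, ρ = 8938 kg/m³
  material U: M = 131 MN·m/kg
  material A: M = 14.1 MN·m/kg
The maximum is for material U.

material U, M = 131 MN·m/kg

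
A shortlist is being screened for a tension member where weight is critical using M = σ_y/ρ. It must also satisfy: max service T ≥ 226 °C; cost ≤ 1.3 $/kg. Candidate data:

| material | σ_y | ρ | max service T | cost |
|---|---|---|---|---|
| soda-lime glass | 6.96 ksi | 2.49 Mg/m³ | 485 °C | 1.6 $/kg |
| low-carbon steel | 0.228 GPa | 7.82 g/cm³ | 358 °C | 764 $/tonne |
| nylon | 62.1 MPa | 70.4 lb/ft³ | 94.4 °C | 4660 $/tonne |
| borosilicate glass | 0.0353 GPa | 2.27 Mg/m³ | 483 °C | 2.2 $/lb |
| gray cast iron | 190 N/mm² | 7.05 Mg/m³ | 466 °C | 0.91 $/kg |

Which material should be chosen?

low-carbon steel

Screen on constraints: max service T ≥ 226 °C; cost ≤ 1.3 $/kg. Survivors: low-carbon steel, gray cast iron.
Putting every candidate on a common basis:
  low-carbon steel: σ_y = 228.0 MPa, ρ = 7820 kg/m³
  gray cast iron: σ_y = 190.0 MPa, ρ = 7050 kg/m³
  low-carbon steel: M = 29.2 kN·m/kg
  gray cast iron: M = 27.0 kN·m/kg
The maximum is for low-carbon steel.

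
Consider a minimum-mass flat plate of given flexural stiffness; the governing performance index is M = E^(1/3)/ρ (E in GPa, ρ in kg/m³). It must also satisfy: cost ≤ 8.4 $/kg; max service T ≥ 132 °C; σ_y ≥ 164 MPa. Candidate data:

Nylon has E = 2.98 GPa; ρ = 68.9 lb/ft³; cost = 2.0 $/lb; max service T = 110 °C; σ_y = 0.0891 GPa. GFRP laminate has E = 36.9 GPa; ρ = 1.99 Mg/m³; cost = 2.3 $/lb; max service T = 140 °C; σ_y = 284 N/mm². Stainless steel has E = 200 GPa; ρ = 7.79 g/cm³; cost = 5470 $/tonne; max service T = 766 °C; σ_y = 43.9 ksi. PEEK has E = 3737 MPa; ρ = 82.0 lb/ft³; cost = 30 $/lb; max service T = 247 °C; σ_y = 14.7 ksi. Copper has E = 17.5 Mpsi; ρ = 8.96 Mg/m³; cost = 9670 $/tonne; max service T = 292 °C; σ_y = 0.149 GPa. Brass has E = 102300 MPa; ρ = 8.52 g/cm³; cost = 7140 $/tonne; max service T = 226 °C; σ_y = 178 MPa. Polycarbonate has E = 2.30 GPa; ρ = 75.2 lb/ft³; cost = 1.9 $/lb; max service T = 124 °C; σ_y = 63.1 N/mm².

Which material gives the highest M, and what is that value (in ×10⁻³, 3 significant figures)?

Screen on constraints: cost ≤ 8.4 $/kg; max service T ≥ 132 °C; σ_y ≥ 164 MPa. Survivors: GFRP laminate, stainless steel, brass.
Normalizing units and computing the index:
  GFRP laminate: E = 36.90 GPa, ρ = 1990 kg/m³
  stainless steel: E = 200.0 GPa, ρ = 7790 kg/m³
  brass: E = 102.3 GPa, ρ = 8520 kg/m³
  GFRP laminate: M = 1.67×10⁻³
  stainless steel: M = 0.751×10⁻³
  brass: M = 0.549×10⁻³
Highest index: GFRP laminate.

GFRP laminate, M = 1.67×10⁻³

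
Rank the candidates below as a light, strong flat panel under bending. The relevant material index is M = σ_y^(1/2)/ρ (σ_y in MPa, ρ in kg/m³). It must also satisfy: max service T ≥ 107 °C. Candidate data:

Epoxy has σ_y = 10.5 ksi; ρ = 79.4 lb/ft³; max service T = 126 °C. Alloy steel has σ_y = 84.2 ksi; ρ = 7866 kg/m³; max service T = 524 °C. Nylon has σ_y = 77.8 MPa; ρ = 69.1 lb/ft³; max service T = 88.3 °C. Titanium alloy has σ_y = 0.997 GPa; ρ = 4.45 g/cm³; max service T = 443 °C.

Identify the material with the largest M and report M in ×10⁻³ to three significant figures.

titanium alloy, M = 7.10×10⁻³

Screen on constraints: max service T ≥ 107 °C. Survivors: epoxy, alloy steel, titanium alloy.
In SI units:
  epoxy: σ_y = 72.39 MPa, ρ = 1272 kg/m³
  alloy steel: σ_y = 580.5 MPa, ρ = 7866 kg/m³
  titanium alloy: σ_y = 997.0 MPa, ρ = 4450 kg/m³
  titanium alloy: M = 7.10×10⁻³
  epoxy: M = 6.69×10⁻³
  alloy steel: M = 3.06×10⁻³
Titanium alloy ranks first.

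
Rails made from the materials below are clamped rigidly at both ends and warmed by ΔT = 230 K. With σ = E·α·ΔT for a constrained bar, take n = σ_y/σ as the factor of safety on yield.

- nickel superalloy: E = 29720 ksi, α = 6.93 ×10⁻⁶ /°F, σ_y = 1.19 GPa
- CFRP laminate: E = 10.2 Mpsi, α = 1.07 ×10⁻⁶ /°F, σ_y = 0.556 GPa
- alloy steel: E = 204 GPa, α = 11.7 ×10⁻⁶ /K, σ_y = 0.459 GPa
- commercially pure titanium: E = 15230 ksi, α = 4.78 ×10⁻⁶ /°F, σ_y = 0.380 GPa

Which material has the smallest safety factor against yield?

With everything in SI (GPa, ×10⁻⁶/K, MPa):
  nickel superalloy: E = 204.9, α = 12.5, σ_y = 1190 → σ = 588 MPa, n = 2.02
  CFRP laminate: E = 70.33, α = 1.93, σ_y = 556.0 → σ = 31.2 MPa, n = 17.8
  alloy steel: E = 204.0, α = 11.7, σ_y = 459.0 → σ = 549 MPa, n = 0.836
  commercially pure titanium: E = 105.0, α = 8.60, σ_y = 380.0 → σ = 208 MPa, n = 1.83
Smallest n: alloy steel with n = 0.836.

alloy steel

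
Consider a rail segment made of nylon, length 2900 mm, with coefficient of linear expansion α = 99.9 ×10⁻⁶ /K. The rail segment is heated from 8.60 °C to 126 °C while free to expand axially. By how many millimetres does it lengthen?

34.0 mm

ΔT = 126 − 8.60 = 117.4 K.
ΔL = α·L₀·ΔT = 99.9×10⁻⁶ × 2900 mm × 117.4 K = 34.0 mm.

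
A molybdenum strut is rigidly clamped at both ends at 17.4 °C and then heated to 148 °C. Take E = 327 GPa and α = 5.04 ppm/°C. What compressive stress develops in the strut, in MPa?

215 MPa

ΔT = 130.6 K. Constrained thermal stress σ = E·α·ΔT = 327.0×10³ MPa × 5.04×10⁻⁶ × 130.6 = 215 MPa (compressive).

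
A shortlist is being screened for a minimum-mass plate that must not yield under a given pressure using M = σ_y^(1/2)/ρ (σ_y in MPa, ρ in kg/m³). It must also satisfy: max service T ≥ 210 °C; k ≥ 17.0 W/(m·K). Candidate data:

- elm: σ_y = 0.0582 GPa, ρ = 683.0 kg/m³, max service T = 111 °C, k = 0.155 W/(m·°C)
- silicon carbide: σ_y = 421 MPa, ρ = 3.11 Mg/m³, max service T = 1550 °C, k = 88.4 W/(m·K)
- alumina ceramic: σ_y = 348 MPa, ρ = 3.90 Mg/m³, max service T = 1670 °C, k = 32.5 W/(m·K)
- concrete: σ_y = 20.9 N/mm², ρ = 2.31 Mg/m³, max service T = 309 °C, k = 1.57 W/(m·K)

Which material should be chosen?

Screen on constraints: max service T ≥ 210 °C; k ≥ 17.0 W/(m·K). Survivors: silicon carbide, alumina ceramic.
Convert each candidate to consistent units, then evaluate M:
  silicon carbide: σ_y = 421.0 MPa, ρ = 3110 kg/m³
  alumina ceramic: σ_y = 348.0 MPa, ρ = 3900 kg/m³
  silicon carbide: M = 6.60×10⁻³
  alumina ceramic: M = 4.78×10⁻³
Silicon carbide has the largest M.

silicon carbide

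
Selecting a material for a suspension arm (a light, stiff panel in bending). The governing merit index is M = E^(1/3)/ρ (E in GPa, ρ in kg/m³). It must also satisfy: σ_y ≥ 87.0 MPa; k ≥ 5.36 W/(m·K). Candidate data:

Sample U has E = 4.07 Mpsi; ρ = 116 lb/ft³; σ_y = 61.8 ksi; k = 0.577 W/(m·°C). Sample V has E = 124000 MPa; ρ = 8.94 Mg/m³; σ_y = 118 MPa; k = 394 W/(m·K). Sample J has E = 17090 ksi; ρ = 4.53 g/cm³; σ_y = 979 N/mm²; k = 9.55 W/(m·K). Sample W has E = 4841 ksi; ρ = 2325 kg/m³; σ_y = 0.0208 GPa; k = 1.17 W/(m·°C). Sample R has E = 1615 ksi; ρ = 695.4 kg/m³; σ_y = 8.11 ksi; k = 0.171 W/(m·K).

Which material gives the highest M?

Screen on constraints: σ_y ≥ 87.0 MPa; k ≥ 5.36 W/(m·K). Survivors: sample V, sample J.
Putting every candidate on a common basis:
  sample V: E = 124.0 GPa, ρ = 8940 kg/m³
  sample J: E = 117.8 GPa, ρ = 4530 kg/m³
  sample J: M = 1.08×10⁻³
  sample V: M = 0.558×10⁻³
The maximum is for sample J.

sample J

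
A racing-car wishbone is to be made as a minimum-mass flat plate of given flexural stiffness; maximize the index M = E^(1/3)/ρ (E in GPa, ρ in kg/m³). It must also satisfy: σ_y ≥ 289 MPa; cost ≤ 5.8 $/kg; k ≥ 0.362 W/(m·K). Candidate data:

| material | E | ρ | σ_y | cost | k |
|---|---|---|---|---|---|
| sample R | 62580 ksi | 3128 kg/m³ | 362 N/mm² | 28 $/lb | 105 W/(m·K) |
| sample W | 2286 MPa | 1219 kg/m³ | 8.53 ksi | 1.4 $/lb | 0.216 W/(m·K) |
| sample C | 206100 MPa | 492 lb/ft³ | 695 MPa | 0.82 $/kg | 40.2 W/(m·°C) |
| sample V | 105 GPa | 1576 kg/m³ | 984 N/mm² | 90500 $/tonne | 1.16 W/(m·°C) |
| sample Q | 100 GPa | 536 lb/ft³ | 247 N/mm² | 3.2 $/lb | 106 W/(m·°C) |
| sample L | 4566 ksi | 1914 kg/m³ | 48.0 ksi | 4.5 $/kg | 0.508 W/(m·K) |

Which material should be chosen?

sample L

Screen on constraints: σ_y ≥ 289 MPa; cost ≤ 5.8 $/kg; k ≥ 0.362 W/(m·K). Survivors: sample C, sample L.
Convert each candidate to consistent units, then evaluate M:
  sample C: E = 206.1 GPa, ρ = 7881 kg/m³
  sample L: E = 31.48 GPa, ρ = 1914 kg/m³
  sample L: M = 1.65×10⁻³
  sample C: M = 0.750×10⁻³
Sample L has the largest M.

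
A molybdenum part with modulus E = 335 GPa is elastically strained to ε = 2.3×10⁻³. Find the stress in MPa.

770 MPa

σ = E·ε = 335000 MPa × 2.3×10⁻³ = 770 MPa.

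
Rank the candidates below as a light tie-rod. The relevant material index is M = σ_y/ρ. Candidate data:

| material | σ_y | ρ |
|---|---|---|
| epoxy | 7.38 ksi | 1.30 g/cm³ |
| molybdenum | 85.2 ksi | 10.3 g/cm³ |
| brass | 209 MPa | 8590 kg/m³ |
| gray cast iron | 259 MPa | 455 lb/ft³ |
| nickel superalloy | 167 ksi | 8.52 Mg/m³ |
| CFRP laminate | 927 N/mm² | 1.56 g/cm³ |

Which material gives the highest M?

CFRP laminate

After converting to SI:
  epoxy: σ_y = 50.88 MPa, ρ = 1300 kg/m³
  molybdenum: σ_y = 587.4 MPa, ρ = 10300 kg/m³
  brass: σ_y = 209.0 MPa, ρ = 8590 kg/m³
  gray cast iron: σ_y = 259.0 MPa, ρ = 7288 kg/m³
  nickel superalloy: σ_y = 1151 MPa, ρ = 8520 kg/m³
  CFRP laminate: σ_y = 927.0 MPa, ρ = 1560 kg/m³
  CFRP laminate: M = 594 kN·m/kg
  nickel superalloy: M = 135 kN·m/kg
  molybdenum: M = 57.0 kN·m/kg
  epoxy: M = 39.1 kN·m/kg
  gray cast iron: M = 35.5 kN·m/kg
  brass: M = 24.3 kN·m/kg
Highest index: CFRP laminate.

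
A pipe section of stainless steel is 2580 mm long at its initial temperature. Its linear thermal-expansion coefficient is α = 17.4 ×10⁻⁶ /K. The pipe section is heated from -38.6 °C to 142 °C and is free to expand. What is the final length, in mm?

2588.1 mm

ΔT = 142 − (-38.6) = 180.6 K.
ΔL = α·L₀·ΔT = 17.4×10⁻⁶ × 2580 mm × 180.6 K = 8.11 mm.
L = L₀ + ΔL = 2580 + 8.11 = 2588.1 mm.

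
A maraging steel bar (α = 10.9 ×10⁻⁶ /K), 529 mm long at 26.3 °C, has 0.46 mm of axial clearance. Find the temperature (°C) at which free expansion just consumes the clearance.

106 °C

α·L₀·ΔT = 0.46 mm ⇒ ΔT = 0.46 / (10.9×10⁻⁶ × 529.0) = 79.78 K.
T = 26.3 + 79.78 = 106.1 °C.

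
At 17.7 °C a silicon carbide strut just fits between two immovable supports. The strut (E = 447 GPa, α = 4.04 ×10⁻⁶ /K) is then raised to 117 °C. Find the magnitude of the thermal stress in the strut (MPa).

179 MPa

ΔT = 99.30 K. Constrained thermal stress σ = E·α·ΔT = 447.0×10³ MPa × 4.04×10⁻⁶ × 99.30 = 179 MPa (compressive).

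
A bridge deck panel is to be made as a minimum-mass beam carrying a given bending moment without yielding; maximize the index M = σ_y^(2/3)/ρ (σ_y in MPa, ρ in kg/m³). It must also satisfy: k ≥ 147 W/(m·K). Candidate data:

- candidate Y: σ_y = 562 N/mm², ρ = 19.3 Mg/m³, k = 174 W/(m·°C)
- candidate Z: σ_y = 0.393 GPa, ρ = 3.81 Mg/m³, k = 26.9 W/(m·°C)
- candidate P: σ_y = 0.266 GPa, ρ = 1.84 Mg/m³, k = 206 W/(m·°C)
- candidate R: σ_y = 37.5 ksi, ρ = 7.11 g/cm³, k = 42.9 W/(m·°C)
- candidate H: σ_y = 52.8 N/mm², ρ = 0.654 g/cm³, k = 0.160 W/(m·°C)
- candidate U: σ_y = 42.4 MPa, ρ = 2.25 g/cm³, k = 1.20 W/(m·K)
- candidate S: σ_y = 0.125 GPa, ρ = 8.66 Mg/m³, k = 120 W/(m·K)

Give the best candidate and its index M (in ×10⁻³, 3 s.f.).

candidate P, M = 22.5×10⁻³

Screen on constraints: k ≥ 147 W/(m·K). Survivors: candidate Y, candidate P.
In SI units:
  candidate Y: σ_y = 562.0 MPa, ρ = 19300 kg/m³
  candidate P: σ_y = 266.0 MPa, ρ = 1840 kg/m³
  candidate P: M = 22.5×10⁻³
  candidate Y: M = 3.53×10⁻³
Candidate P has the largest M.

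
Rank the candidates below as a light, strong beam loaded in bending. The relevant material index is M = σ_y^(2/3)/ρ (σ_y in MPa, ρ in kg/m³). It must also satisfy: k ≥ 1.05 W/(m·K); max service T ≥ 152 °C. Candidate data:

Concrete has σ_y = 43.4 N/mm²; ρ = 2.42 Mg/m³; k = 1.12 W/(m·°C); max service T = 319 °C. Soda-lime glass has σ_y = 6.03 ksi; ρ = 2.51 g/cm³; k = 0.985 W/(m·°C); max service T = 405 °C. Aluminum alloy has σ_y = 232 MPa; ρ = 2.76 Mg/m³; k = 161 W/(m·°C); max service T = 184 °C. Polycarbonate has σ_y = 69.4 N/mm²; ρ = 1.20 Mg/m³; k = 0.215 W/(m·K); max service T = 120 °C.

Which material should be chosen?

aluminum alloy

Screen on constraints: k ≥ 1.05 W/(m·K); max service T ≥ 152 °C. Survivors: concrete, aluminum alloy.
In SI units:
  concrete: σ_y = 43.40 MPa, ρ = 2420 kg/m³
  aluminum alloy: σ_y = 232.0 MPa, ρ = 2760 kg/m³
  aluminum alloy: M = 13.7×10⁻³
  concrete: M = 5.10×10⁻³
Aluminum alloy ranks first.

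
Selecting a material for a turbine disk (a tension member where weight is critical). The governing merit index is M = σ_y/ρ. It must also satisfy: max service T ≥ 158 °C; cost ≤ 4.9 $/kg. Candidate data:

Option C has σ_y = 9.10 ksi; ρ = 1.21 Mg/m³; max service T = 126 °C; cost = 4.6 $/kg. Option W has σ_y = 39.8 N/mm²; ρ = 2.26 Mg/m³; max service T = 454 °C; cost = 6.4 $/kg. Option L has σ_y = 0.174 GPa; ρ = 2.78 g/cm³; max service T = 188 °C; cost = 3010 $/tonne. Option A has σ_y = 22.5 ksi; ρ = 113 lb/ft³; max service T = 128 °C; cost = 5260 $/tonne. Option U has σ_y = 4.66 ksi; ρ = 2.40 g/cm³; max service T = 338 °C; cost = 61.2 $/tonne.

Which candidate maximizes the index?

Screen on constraints: max service T ≥ 158 °C; cost ≤ 4.9 $/kg. Survivors: option L, option U.
Convert each candidate to consistent units, then evaluate M:
  option L: σ_y = 174.0 MPa, ρ = 2780 kg/m³
  option U: σ_y = 32.13 MPa, ρ = 2400 kg/m³
  option L: M = 62.6 kN·m/kg
  option U: M = 13.4 kN·m/kg
Option L has the largest M.

option L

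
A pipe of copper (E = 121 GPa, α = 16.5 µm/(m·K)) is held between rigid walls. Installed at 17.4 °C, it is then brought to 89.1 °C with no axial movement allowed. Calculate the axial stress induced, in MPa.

143 MPa

ΔT = 71.70 K. Constrained thermal stress σ = E·α·ΔT = 121.0×10³ MPa × 16.5×10⁻⁶ × 71.70 = 143 MPa (compressive).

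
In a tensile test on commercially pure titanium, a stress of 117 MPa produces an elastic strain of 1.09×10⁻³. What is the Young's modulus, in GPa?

E = σ/ε = 117 MPa / 1.09×10⁻³ = 107300 MPa = 107 GPa.

107 GPa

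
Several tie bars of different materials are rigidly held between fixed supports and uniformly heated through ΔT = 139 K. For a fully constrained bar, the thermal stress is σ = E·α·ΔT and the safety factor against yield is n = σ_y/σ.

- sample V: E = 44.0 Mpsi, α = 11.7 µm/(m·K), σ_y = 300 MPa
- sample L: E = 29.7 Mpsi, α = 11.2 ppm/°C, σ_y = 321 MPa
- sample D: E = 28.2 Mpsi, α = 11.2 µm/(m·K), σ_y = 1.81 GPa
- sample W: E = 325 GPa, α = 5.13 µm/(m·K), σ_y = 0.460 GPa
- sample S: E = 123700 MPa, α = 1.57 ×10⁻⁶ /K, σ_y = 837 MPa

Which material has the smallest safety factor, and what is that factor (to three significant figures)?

With everything in SI (GPa, ×10⁻⁶/K, MPa):
  sample V: E = 303.4, α = 11.7, σ_y = 300.0 → σ = 493 MPa, n = 0.608
  sample L: E = 204.8, α = 11.2, σ_y = 321.0 → σ = 319 MPa, n = 1.01
  sample D: E = 194.4, α = 11.2, σ_y = 1810 → σ = 303 MPa, n = 5.98
  sample W: E = 325.0, α = 5.13, σ_y = 460.0 → σ = 232 MPa, n = 1.98
  sample S: E = 123.7, α = 1.57, σ_y = 837.0 → σ = 27.0 MPa, n = 31.0
Smallest n: sample V with n = 0.608.

sample V, n = 0.608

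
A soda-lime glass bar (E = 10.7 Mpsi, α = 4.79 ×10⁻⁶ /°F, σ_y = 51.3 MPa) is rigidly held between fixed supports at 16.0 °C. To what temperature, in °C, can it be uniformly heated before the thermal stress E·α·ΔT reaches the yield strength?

96.7 °C

E = 10.7 Mpsi = 73.77 GPa.
α = 4.79×10⁻⁶/°F × 9/5 = 8.62×10⁻⁶/K.
E·α·ΔT = 51.30 MPa ⇒ ΔT = 51.30 / (73.77×10³ × 8.62×10⁻⁶) = 80.65 K.
T = 16.0 + 80.65 = 96.65 °C.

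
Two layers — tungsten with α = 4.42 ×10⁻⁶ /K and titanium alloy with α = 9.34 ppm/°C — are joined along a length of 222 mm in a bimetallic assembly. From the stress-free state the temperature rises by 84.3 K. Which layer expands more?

α(tungsten) = 4.42×10⁻⁶/K vs α(titanium alloy) = 9.34×10⁻⁶/K.
Higher α expands more for the same ΔT: titanium alloy.

titanium alloy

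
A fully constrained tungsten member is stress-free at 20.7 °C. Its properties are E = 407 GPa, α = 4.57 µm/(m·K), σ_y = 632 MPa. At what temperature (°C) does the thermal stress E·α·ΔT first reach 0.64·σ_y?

E·α·ΔT = 404.5 MPa ⇒ ΔT = 404.5 / (407.0×10³ × 4.57×10⁻⁶) = 217.5 K.
T = 20.7 + 217.5 = 238.2 °C.

238 °C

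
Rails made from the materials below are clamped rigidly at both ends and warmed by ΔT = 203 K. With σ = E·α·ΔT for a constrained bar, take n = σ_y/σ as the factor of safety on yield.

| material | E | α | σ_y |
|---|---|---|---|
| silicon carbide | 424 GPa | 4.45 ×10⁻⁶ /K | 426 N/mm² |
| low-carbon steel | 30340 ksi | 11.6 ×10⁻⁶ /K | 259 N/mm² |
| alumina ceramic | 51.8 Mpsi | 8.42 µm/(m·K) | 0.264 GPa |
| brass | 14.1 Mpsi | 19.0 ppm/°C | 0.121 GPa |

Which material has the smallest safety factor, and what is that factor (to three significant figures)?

brass, n = 0.323

Per material, after unit conversion:
  silicon carbide: E = 424.0, α = 4.45, σ_y = 426.0 → σ = 383 MPa, n = 1.11
  low-carbon steel: E = 209.2, α = 11.6, σ_y = 259.0 → σ = 493 MPa, n = 0.526
  alumina ceramic: E = 357.1, α = 8.42, σ_y = 264.0 → σ = 610 MPa, n = 0.432
  brass: E = 97.22, α = 19.0, σ_y = 121.0 → σ = 375 MPa, n = 0.323
Smallest n: brass with n = 0.323.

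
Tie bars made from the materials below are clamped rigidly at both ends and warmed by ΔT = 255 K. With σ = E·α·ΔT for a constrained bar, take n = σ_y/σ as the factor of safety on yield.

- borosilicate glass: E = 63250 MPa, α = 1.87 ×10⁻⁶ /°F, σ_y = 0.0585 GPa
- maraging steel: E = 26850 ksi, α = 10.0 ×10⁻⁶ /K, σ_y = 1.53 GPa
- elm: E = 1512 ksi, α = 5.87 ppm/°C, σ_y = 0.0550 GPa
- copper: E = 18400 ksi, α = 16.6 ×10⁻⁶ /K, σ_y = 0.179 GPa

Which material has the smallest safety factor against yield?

Converting E to GPa, α to ×10⁻⁶/K, σ_y to MPa, then σ and n for each:
  borosilicate glass: E = 63.25, α = 3.37, σ_y = 58.50 → σ = 54.3 MPa, n = 1.08
  maraging steel: E = 185.1, α = 10.0, σ_y = 1530 → σ = 472 MPa, n = 3.24
  elm: E = 10.42, α = 5.87, σ_y = 55.00 → σ = 15.6 MPa, n = 3.52
  copper: E = 126.9, α = 16.6, σ_y = 179.0 → σ = 537 MPa, n = 0.333
Copper has the lowest safety factor, n = 0.333.

copper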